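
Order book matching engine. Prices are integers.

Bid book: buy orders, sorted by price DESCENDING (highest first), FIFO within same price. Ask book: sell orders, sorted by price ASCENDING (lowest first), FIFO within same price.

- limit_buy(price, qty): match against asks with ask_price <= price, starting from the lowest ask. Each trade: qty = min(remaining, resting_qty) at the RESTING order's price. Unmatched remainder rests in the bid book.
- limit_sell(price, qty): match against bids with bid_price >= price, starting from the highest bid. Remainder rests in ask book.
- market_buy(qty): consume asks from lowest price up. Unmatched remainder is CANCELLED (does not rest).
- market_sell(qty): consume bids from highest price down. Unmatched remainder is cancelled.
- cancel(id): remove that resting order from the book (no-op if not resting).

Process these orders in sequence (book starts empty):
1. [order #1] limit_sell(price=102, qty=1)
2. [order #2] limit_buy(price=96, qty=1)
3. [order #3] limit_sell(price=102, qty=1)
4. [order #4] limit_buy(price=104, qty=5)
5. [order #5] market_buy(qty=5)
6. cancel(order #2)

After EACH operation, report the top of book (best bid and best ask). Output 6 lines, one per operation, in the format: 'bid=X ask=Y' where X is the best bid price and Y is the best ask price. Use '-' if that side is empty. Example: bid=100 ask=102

After op 1 [order #1] limit_sell(price=102, qty=1): fills=none; bids=[-] asks=[#1:1@102]
After op 2 [order #2] limit_buy(price=96, qty=1): fills=none; bids=[#2:1@96] asks=[#1:1@102]
After op 3 [order #3] limit_sell(price=102, qty=1): fills=none; bids=[#2:1@96] asks=[#1:1@102 #3:1@102]
After op 4 [order #4] limit_buy(price=104, qty=5): fills=#4x#1:1@102 #4x#3:1@102; bids=[#4:3@104 #2:1@96] asks=[-]
After op 5 [order #5] market_buy(qty=5): fills=none; bids=[#4:3@104 #2:1@96] asks=[-]
After op 6 cancel(order #2): fills=none; bids=[#4:3@104] asks=[-]

Answer: bid=- ask=102
bid=96 ask=102
bid=96 ask=102
bid=104 ask=-
bid=104 ask=-
bid=104 ask=-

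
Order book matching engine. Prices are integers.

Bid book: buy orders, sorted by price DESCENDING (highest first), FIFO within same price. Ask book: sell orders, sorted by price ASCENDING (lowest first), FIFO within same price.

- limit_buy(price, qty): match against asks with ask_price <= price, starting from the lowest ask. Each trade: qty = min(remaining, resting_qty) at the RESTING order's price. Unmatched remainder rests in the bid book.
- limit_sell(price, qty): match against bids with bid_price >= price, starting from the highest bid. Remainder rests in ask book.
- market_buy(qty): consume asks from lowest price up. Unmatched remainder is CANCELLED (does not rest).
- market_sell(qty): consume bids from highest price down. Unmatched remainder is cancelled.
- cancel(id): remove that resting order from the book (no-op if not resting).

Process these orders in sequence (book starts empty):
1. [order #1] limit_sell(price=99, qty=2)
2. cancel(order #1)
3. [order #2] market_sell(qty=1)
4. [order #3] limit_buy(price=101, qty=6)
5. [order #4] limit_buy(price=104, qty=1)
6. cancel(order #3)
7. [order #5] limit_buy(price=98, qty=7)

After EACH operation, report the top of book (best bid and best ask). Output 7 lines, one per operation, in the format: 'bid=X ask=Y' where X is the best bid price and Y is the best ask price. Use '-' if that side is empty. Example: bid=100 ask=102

After op 1 [order #1] limit_sell(price=99, qty=2): fills=none; bids=[-] asks=[#1:2@99]
After op 2 cancel(order #1): fills=none; bids=[-] asks=[-]
After op 3 [order #2] market_sell(qty=1): fills=none; bids=[-] asks=[-]
After op 4 [order #3] limit_buy(price=101, qty=6): fills=none; bids=[#3:6@101] asks=[-]
After op 5 [order #4] limit_buy(price=104, qty=1): fills=none; bids=[#4:1@104 #3:6@101] asks=[-]
After op 6 cancel(order #3): fills=none; bids=[#4:1@104] asks=[-]
After op 7 [order #5] limit_buy(price=98, qty=7): fills=none; bids=[#4:1@104 #5:7@98] asks=[-]

Answer: bid=- ask=99
bid=- ask=-
bid=- ask=-
bid=101 ask=-
bid=104 ask=-
bid=104 ask=-
bid=104 ask=-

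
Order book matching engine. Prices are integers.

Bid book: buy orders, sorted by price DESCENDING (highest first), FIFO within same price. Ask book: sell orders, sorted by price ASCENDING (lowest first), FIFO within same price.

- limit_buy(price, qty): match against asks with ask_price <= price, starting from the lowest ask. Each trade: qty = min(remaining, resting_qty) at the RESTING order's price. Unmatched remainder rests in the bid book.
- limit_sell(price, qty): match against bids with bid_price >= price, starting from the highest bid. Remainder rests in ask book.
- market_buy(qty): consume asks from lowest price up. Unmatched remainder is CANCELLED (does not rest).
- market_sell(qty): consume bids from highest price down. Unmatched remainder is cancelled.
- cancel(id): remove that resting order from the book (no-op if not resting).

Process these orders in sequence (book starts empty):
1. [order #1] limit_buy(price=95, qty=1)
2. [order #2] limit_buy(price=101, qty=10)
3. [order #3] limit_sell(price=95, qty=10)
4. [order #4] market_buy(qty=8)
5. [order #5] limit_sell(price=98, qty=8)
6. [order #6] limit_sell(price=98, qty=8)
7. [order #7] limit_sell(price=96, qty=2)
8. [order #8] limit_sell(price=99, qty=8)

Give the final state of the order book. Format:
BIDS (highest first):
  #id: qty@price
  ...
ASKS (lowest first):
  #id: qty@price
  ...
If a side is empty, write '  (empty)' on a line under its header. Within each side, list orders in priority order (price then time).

After op 1 [order #1] limit_buy(price=95, qty=1): fills=none; bids=[#1:1@95] asks=[-]
After op 2 [order #2] limit_buy(price=101, qty=10): fills=none; bids=[#2:10@101 #1:1@95] asks=[-]
After op 3 [order #3] limit_sell(price=95, qty=10): fills=#2x#3:10@101; bids=[#1:1@95] asks=[-]
After op 4 [order #4] market_buy(qty=8): fills=none; bids=[#1:1@95] asks=[-]
After op 5 [order #5] limit_sell(price=98, qty=8): fills=none; bids=[#1:1@95] asks=[#5:8@98]
After op 6 [order #6] limit_sell(price=98, qty=8): fills=none; bids=[#1:1@95] asks=[#5:8@98 #6:8@98]
After op 7 [order #7] limit_sell(price=96, qty=2): fills=none; bids=[#1:1@95] asks=[#7:2@96 #5:8@98 #6:8@98]
After op 8 [order #8] limit_sell(price=99, qty=8): fills=none; bids=[#1:1@95] asks=[#7:2@96 #5:8@98 #6:8@98 #8:8@99]

Answer: BIDS (highest first):
  #1: 1@95
ASKS (lowest first):
  #7: 2@96
  #5: 8@98
  #6: 8@98
  #8: 8@99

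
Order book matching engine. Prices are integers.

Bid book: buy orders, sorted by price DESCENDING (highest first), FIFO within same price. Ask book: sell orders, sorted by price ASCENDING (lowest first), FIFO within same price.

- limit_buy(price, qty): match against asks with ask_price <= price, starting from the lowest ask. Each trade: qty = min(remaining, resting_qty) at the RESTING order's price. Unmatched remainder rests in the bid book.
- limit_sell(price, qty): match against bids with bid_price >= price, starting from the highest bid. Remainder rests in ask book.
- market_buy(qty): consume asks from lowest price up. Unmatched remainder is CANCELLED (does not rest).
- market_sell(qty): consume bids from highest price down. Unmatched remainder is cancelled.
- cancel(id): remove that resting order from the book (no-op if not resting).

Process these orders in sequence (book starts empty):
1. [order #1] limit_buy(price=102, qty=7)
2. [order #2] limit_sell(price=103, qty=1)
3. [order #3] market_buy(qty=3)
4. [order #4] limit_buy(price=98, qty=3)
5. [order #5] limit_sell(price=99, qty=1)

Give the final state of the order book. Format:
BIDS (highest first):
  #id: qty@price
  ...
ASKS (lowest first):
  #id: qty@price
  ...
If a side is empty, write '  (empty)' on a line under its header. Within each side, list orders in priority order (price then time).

After op 1 [order #1] limit_buy(price=102, qty=7): fills=none; bids=[#1:7@102] asks=[-]
After op 2 [order #2] limit_sell(price=103, qty=1): fills=none; bids=[#1:7@102] asks=[#2:1@103]
After op 3 [order #3] market_buy(qty=3): fills=#3x#2:1@103; bids=[#1:7@102] asks=[-]
After op 4 [order #4] limit_buy(price=98, qty=3): fills=none; bids=[#1:7@102 #4:3@98] asks=[-]
After op 5 [order #5] limit_sell(price=99, qty=1): fills=#1x#5:1@102; bids=[#1:6@102 #4:3@98] asks=[-]

Answer: BIDS (highest first):
  #1: 6@102
  #4: 3@98
ASKS (lowest first):
  (empty)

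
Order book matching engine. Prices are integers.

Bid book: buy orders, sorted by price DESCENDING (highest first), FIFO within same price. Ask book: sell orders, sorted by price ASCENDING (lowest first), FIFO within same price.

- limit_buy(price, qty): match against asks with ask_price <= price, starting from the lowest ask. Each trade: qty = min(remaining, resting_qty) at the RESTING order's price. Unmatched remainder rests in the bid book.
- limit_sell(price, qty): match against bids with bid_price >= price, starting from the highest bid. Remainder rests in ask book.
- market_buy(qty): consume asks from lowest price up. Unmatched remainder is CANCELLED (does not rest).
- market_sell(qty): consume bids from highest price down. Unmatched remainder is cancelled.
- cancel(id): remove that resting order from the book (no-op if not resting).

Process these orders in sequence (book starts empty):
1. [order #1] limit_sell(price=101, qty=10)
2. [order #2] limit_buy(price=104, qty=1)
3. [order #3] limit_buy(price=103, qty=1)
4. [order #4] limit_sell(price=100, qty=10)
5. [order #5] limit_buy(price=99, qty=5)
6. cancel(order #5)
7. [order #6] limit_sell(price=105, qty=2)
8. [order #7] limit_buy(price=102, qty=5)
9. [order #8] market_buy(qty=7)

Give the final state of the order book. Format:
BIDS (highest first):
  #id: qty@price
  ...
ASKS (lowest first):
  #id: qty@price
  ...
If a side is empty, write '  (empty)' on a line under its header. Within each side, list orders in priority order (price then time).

Answer: BIDS (highest first):
  (empty)
ASKS (lowest first):
  #1: 6@101
  #6: 2@105

Derivation:
After op 1 [order #1] limit_sell(price=101, qty=10): fills=none; bids=[-] asks=[#1:10@101]
After op 2 [order #2] limit_buy(price=104, qty=1): fills=#2x#1:1@101; bids=[-] asks=[#1:9@101]
After op 3 [order #3] limit_buy(price=103, qty=1): fills=#3x#1:1@101; bids=[-] asks=[#1:8@101]
After op 4 [order #4] limit_sell(price=100, qty=10): fills=none; bids=[-] asks=[#4:10@100 #1:8@101]
After op 5 [order #5] limit_buy(price=99, qty=5): fills=none; bids=[#5:5@99] asks=[#4:10@100 #1:8@101]
After op 6 cancel(order #5): fills=none; bids=[-] asks=[#4:10@100 #1:8@101]
After op 7 [order #6] limit_sell(price=105, qty=2): fills=none; bids=[-] asks=[#4:10@100 #1:8@101 #6:2@105]
After op 8 [order #7] limit_buy(price=102, qty=5): fills=#7x#4:5@100; bids=[-] asks=[#4:5@100 #1:8@101 #6:2@105]
After op 9 [order #8] market_buy(qty=7): fills=#8x#4:5@100 #8x#1:2@101; bids=[-] asks=[#1:6@101 #6:2@105]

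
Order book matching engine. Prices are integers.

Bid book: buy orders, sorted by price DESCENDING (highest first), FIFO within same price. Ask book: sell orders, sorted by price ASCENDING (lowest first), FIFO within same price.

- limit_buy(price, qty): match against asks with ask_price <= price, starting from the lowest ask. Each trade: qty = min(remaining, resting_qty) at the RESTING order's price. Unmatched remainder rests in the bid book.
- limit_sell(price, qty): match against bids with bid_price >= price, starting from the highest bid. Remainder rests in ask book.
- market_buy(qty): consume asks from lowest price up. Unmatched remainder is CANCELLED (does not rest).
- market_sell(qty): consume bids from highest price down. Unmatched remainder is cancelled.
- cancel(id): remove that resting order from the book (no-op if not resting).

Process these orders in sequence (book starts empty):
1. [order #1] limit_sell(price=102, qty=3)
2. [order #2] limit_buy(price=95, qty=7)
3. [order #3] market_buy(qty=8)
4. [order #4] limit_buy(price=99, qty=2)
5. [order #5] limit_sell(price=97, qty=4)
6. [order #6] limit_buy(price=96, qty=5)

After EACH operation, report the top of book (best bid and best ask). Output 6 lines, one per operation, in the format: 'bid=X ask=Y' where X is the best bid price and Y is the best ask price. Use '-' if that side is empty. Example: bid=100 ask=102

Answer: bid=- ask=102
bid=95 ask=102
bid=95 ask=-
bid=99 ask=-
bid=95 ask=97
bid=96 ask=97

Derivation:
After op 1 [order #1] limit_sell(price=102, qty=3): fills=none; bids=[-] asks=[#1:3@102]
After op 2 [order #2] limit_buy(price=95, qty=7): fills=none; bids=[#2:7@95] asks=[#1:3@102]
After op 3 [order #3] market_buy(qty=8): fills=#3x#1:3@102; bids=[#2:7@95] asks=[-]
After op 4 [order #4] limit_buy(price=99, qty=2): fills=none; bids=[#4:2@99 #2:7@95] asks=[-]
After op 5 [order #5] limit_sell(price=97, qty=4): fills=#4x#5:2@99; bids=[#2:7@95] asks=[#5:2@97]
After op 6 [order #6] limit_buy(price=96, qty=5): fills=none; bids=[#6:5@96 #2:7@95] asks=[#5:2@97]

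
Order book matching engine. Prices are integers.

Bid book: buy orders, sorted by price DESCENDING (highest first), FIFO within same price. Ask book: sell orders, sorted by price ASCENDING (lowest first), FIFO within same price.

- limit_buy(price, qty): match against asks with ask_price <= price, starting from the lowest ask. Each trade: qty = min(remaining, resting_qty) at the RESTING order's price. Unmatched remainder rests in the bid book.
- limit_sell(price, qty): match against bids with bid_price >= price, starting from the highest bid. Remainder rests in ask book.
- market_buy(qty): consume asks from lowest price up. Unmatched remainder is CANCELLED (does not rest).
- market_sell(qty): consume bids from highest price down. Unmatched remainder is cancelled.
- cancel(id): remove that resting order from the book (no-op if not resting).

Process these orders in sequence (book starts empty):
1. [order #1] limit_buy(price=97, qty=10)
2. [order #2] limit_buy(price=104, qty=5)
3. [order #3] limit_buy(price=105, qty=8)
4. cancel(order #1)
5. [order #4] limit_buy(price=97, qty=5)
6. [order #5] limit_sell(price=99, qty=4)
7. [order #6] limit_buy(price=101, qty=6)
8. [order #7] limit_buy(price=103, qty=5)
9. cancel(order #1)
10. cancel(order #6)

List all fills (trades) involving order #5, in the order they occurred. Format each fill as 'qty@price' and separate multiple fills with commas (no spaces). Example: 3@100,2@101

After op 1 [order #1] limit_buy(price=97, qty=10): fills=none; bids=[#1:10@97] asks=[-]
After op 2 [order #2] limit_buy(price=104, qty=5): fills=none; bids=[#2:5@104 #1:10@97] asks=[-]
After op 3 [order #3] limit_buy(price=105, qty=8): fills=none; bids=[#3:8@105 #2:5@104 #1:10@97] asks=[-]
After op 4 cancel(order #1): fills=none; bids=[#3:8@105 #2:5@104] asks=[-]
After op 5 [order #4] limit_buy(price=97, qty=5): fills=none; bids=[#3:8@105 #2:5@104 #4:5@97] asks=[-]
After op 6 [order #5] limit_sell(price=99, qty=4): fills=#3x#5:4@105; bids=[#3:4@105 #2:5@104 #4:5@97] asks=[-]
After op 7 [order #6] limit_buy(price=101, qty=6): fills=none; bids=[#3:4@105 #2:5@104 #6:6@101 #4:5@97] asks=[-]
After op 8 [order #7] limit_buy(price=103, qty=5): fills=none; bids=[#3:4@105 #2:5@104 #7:5@103 #6:6@101 #4:5@97] asks=[-]
After op 9 cancel(order #1): fills=none; bids=[#3:4@105 #2:5@104 #7:5@103 #6:6@101 #4:5@97] asks=[-]
After op 10 cancel(order #6): fills=none; bids=[#3:4@105 #2:5@104 #7:5@103 #4:5@97] asks=[-]

Answer: 4@105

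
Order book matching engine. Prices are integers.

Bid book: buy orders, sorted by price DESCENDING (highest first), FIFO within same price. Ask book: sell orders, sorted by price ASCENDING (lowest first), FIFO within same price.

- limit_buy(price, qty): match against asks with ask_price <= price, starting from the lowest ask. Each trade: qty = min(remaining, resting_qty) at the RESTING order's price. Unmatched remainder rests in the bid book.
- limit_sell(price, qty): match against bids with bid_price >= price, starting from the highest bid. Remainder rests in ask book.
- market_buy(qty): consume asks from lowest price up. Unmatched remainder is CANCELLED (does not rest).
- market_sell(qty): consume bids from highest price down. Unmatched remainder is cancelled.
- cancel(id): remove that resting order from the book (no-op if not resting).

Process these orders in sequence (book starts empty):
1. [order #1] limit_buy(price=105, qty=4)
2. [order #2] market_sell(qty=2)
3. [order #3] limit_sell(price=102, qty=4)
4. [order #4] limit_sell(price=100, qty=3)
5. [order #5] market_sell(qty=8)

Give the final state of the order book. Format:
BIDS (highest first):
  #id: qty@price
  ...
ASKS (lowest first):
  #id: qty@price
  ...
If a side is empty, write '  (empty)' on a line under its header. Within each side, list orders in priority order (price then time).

Answer: BIDS (highest first):
  (empty)
ASKS (lowest first):
  #4: 3@100
  #3: 2@102

Derivation:
After op 1 [order #1] limit_buy(price=105, qty=4): fills=none; bids=[#1:4@105] asks=[-]
After op 2 [order #2] market_sell(qty=2): fills=#1x#2:2@105; bids=[#1:2@105] asks=[-]
After op 3 [order #3] limit_sell(price=102, qty=4): fills=#1x#3:2@105; bids=[-] asks=[#3:2@102]
After op 4 [order #4] limit_sell(price=100, qty=3): fills=none; bids=[-] asks=[#4:3@100 #3:2@102]
After op 5 [order #5] market_sell(qty=8): fills=none; bids=[-] asks=[#4:3@100 #3:2@102]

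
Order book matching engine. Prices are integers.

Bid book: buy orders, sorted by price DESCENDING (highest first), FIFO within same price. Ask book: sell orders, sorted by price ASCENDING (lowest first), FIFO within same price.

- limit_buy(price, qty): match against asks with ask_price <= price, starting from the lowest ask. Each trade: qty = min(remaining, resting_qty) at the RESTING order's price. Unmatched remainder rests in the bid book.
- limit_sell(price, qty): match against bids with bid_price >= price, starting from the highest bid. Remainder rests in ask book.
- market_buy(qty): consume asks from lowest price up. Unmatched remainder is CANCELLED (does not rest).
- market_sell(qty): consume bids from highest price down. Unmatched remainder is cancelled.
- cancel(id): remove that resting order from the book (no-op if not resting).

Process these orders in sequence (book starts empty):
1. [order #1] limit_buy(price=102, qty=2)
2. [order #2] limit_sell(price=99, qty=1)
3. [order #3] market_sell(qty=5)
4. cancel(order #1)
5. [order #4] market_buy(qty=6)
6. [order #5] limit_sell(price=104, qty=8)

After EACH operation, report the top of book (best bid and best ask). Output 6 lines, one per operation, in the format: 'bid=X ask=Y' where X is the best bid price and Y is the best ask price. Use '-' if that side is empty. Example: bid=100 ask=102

After op 1 [order #1] limit_buy(price=102, qty=2): fills=none; bids=[#1:2@102] asks=[-]
After op 2 [order #2] limit_sell(price=99, qty=1): fills=#1x#2:1@102; bids=[#1:1@102] asks=[-]
After op 3 [order #3] market_sell(qty=5): fills=#1x#3:1@102; bids=[-] asks=[-]
After op 4 cancel(order #1): fills=none; bids=[-] asks=[-]
After op 5 [order #4] market_buy(qty=6): fills=none; bids=[-] asks=[-]
After op 6 [order #5] limit_sell(price=104, qty=8): fills=none; bids=[-] asks=[#5:8@104]

Answer: bid=102 ask=-
bid=102 ask=-
bid=- ask=-
bid=- ask=-
bid=- ask=-
bid=- ask=104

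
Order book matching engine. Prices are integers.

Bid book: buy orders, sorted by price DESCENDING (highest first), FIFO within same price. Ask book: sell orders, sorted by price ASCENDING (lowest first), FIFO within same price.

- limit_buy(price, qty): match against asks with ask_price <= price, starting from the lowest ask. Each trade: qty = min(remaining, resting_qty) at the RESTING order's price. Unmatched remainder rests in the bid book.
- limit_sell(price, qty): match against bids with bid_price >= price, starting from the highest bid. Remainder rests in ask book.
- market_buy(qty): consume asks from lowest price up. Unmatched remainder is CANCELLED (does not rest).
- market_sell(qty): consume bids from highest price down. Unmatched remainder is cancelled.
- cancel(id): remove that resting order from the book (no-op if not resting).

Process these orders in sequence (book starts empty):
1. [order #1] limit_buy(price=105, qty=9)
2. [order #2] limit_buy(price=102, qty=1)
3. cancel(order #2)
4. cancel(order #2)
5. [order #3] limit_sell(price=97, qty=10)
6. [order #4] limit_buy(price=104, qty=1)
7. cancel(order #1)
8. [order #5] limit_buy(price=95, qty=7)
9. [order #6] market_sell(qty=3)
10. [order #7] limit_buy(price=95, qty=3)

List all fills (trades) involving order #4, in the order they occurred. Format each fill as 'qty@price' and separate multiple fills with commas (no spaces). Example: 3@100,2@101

Answer: 1@97

Derivation:
After op 1 [order #1] limit_buy(price=105, qty=9): fills=none; bids=[#1:9@105] asks=[-]
After op 2 [order #2] limit_buy(price=102, qty=1): fills=none; bids=[#1:9@105 #2:1@102] asks=[-]
After op 3 cancel(order #2): fills=none; bids=[#1:9@105] asks=[-]
After op 4 cancel(order #2): fills=none; bids=[#1:9@105] asks=[-]
After op 5 [order #3] limit_sell(price=97, qty=10): fills=#1x#3:9@105; bids=[-] asks=[#3:1@97]
After op 6 [order #4] limit_buy(price=104, qty=1): fills=#4x#3:1@97; bids=[-] asks=[-]
After op 7 cancel(order #1): fills=none; bids=[-] asks=[-]
After op 8 [order #5] limit_buy(price=95, qty=7): fills=none; bids=[#5:7@95] asks=[-]
After op 9 [order #6] market_sell(qty=3): fills=#5x#6:3@95; bids=[#5:4@95] asks=[-]
After op 10 [order #7] limit_buy(price=95, qty=3): fills=none; bids=[#5:4@95 #7:3@95] asks=[-]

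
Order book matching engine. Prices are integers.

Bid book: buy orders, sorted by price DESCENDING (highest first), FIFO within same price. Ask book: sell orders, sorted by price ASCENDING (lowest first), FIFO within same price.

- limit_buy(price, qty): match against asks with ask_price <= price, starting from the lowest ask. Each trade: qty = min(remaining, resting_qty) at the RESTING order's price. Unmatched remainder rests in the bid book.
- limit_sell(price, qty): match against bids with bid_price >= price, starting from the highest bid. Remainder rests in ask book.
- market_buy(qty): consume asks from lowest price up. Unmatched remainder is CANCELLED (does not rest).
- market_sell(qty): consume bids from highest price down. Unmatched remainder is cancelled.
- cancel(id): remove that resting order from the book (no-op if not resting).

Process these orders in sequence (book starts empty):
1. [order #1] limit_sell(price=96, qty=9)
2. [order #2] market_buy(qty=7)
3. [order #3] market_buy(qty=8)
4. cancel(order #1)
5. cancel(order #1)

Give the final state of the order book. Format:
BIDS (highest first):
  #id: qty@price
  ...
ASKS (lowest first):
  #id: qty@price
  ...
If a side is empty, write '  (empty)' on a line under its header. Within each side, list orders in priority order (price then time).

Answer: BIDS (highest first):
  (empty)
ASKS (lowest first):
  (empty)

Derivation:
After op 1 [order #1] limit_sell(price=96, qty=9): fills=none; bids=[-] asks=[#1:9@96]
After op 2 [order #2] market_buy(qty=7): fills=#2x#1:7@96; bids=[-] asks=[#1:2@96]
After op 3 [order #3] market_buy(qty=8): fills=#3x#1:2@96; bids=[-] asks=[-]
After op 4 cancel(order #1): fills=none; bids=[-] asks=[-]
After op 5 cancel(order #1): fills=none; bids=[-] asks=[-]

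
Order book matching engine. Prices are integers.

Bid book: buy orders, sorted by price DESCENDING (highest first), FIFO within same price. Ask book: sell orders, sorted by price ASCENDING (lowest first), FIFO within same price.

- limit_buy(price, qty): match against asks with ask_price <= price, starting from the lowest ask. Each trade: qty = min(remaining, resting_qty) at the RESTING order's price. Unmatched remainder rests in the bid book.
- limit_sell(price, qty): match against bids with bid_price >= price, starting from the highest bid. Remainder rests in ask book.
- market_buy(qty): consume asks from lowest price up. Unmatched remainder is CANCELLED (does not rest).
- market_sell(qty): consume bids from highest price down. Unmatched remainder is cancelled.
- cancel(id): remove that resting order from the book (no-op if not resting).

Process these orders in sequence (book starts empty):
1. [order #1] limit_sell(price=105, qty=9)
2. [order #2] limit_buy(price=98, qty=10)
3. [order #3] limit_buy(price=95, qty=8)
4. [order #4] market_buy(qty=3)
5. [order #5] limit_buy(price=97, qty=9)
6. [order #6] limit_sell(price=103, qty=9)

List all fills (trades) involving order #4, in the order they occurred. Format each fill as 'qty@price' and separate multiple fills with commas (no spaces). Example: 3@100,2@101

Answer: 3@105

Derivation:
After op 1 [order #1] limit_sell(price=105, qty=9): fills=none; bids=[-] asks=[#1:9@105]
After op 2 [order #2] limit_buy(price=98, qty=10): fills=none; bids=[#2:10@98] asks=[#1:9@105]
After op 3 [order #3] limit_buy(price=95, qty=8): fills=none; bids=[#2:10@98 #3:8@95] asks=[#1:9@105]
After op 4 [order #4] market_buy(qty=3): fills=#4x#1:3@105; bids=[#2:10@98 #3:8@95] asks=[#1:6@105]
After op 5 [order #5] limit_buy(price=97, qty=9): fills=none; bids=[#2:10@98 #5:9@97 #3:8@95] asks=[#1:6@105]
After op 6 [order #6] limit_sell(price=103, qty=9): fills=none; bids=[#2:10@98 #5:9@97 #3:8@95] asks=[#6:9@103 #1:6@105]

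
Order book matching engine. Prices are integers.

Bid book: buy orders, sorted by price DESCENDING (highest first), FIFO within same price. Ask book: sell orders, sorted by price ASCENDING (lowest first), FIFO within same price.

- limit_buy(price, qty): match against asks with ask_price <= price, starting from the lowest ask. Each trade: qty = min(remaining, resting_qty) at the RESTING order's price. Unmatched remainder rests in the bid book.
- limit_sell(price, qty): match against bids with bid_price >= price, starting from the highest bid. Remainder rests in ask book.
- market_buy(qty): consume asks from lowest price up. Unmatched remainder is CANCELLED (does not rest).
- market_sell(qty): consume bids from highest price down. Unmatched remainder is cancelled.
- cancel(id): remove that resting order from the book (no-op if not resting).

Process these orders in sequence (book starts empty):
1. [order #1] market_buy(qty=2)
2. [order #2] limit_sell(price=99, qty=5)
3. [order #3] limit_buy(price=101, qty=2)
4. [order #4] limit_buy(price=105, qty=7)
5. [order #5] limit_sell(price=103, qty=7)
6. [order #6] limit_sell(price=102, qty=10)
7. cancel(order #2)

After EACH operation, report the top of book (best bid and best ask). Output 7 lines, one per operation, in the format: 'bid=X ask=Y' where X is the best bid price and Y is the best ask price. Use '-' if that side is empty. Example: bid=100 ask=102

Answer: bid=- ask=-
bid=- ask=99
bid=- ask=99
bid=105 ask=-
bid=- ask=103
bid=- ask=102
bid=- ask=102

Derivation:
After op 1 [order #1] market_buy(qty=2): fills=none; bids=[-] asks=[-]
After op 2 [order #2] limit_sell(price=99, qty=5): fills=none; bids=[-] asks=[#2:5@99]
After op 3 [order #3] limit_buy(price=101, qty=2): fills=#3x#2:2@99; bids=[-] asks=[#2:3@99]
After op 4 [order #4] limit_buy(price=105, qty=7): fills=#4x#2:3@99; bids=[#4:4@105] asks=[-]
After op 5 [order #5] limit_sell(price=103, qty=7): fills=#4x#5:4@105; bids=[-] asks=[#5:3@103]
After op 6 [order #6] limit_sell(price=102, qty=10): fills=none; bids=[-] asks=[#6:10@102 #5:3@103]
After op 7 cancel(order #2): fills=none; bids=[-] asks=[#6:10@102 #5:3@103]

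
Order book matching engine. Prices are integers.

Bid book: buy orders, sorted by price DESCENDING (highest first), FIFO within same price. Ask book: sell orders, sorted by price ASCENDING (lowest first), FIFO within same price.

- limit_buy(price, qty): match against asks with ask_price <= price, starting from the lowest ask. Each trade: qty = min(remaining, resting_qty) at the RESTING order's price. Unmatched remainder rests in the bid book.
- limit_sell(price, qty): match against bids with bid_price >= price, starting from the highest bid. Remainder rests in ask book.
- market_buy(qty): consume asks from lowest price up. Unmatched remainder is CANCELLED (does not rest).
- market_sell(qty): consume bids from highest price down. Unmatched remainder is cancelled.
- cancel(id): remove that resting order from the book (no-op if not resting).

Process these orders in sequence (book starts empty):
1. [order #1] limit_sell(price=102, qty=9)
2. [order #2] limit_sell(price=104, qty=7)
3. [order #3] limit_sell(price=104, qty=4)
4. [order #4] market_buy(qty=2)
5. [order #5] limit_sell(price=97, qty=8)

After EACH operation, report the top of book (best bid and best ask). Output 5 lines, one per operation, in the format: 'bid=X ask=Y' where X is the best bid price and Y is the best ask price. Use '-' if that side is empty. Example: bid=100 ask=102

Answer: bid=- ask=102
bid=- ask=102
bid=- ask=102
bid=- ask=102
bid=- ask=97

Derivation:
After op 1 [order #1] limit_sell(price=102, qty=9): fills=none; bids=[-] asks=[#1:9@102]
After op 2 [order #2] limit_sell(price=104, qty=7): fills=none; bids=[-] asks=[#1:9@102 #2:7@104]
After op 3 [order #3] limit_sell(price=104, qty=4): fills=none; bids=[-] asks=[#1:9@102 #2:7@104 #3:4@104]
After op 4 [order #4] market_buy(qty=2): fills=#4x#1:2@102; bids=[-] asks=[#1:7@102 #2:7@104 #3:4@104]
After op 5 [order #5] limit_sell(price=97, qty=8): fills=none; bids=[-] asks=[#5:8@97 #1:7@102 #2:7@104 #3:4@104]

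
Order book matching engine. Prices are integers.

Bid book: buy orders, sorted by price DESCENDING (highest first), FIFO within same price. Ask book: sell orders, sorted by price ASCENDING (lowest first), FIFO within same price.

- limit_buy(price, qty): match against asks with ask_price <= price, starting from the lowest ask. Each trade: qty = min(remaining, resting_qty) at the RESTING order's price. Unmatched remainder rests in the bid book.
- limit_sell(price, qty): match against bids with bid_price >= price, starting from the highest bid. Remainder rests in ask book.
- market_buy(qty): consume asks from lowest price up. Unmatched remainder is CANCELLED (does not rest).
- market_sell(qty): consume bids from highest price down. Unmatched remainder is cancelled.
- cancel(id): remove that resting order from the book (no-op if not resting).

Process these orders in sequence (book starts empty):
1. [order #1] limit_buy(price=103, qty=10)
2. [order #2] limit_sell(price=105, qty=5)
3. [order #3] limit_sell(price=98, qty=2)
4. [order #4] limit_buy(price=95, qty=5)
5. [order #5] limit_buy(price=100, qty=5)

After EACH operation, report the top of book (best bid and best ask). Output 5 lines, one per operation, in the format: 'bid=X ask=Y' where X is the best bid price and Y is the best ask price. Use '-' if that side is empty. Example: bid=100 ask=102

After op 1 [order #1] limit_buy(price=103, qty=10): fills=none; bids=[#1:10@103] asks=[-]
After op 2 [order #2] limit_sell(price=105, qty=5): fills=none; bids=[#1:10@103] asks=[#2:5@105]
After op 3 [order #3] limit_sell(price=98, qty=2): fills=#1x#3:2@103; bids=[#1:8@103] asks=[#2:5@105]
After op 4 [order #4] limit_buy(price=95, qty=5): fills=none; bids=[#1:8@103 #4:5@95] asks=[#2:5@105]
After op 5 [order #5] limit_buy(price=100, qty=5): fills=none; bids=[#1:8@103 #5:5@100 #4:5@95] asks=[#2:5@105]

Answer: bid=103 ask=-
bid=103 ask=105
bid=103 ask=105
bid=103 ask=105
bid=103 ask=105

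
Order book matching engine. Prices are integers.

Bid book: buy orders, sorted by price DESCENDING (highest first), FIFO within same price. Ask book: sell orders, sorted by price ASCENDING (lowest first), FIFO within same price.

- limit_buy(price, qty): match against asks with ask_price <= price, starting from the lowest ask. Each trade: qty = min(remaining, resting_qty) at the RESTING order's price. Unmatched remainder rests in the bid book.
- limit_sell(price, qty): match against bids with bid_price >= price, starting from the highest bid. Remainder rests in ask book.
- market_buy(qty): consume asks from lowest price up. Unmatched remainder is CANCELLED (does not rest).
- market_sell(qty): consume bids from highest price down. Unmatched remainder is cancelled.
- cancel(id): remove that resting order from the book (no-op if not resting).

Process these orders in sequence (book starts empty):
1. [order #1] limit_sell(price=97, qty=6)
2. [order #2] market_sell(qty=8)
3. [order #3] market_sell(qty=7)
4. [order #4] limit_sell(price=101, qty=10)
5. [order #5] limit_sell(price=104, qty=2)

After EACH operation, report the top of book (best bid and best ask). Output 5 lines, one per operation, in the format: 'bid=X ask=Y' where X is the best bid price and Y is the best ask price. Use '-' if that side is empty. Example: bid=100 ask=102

Answer: bid=- ask=97
bid=- ask=97
bid=- ask=97
bid=- ask=97
bid=- ask=97

Derivation:
After op 1 [order #1] limit_sell(price=97, qty=6): fills=none; bids=[-] asks=[#1:6@97]
After op 2 [order #2] market_sell(qty=8): fills=none; bids=[-] asks=[#1:6@97]
After op 3 [order #3] market_sell(qty=7): fills=none; bids=[-] asks=[#1:6@97]
After op 4 [order #4] limit_sell(price=101, qty=10): fills=none; bids=[-] asks=[#1:6@97 #4:10@101]
After op 5 [order #5] limit_sell(price=104, qty=2): fills=none; bids=[-] asks=[#1:6@97 #4:10@101 #5:2@104]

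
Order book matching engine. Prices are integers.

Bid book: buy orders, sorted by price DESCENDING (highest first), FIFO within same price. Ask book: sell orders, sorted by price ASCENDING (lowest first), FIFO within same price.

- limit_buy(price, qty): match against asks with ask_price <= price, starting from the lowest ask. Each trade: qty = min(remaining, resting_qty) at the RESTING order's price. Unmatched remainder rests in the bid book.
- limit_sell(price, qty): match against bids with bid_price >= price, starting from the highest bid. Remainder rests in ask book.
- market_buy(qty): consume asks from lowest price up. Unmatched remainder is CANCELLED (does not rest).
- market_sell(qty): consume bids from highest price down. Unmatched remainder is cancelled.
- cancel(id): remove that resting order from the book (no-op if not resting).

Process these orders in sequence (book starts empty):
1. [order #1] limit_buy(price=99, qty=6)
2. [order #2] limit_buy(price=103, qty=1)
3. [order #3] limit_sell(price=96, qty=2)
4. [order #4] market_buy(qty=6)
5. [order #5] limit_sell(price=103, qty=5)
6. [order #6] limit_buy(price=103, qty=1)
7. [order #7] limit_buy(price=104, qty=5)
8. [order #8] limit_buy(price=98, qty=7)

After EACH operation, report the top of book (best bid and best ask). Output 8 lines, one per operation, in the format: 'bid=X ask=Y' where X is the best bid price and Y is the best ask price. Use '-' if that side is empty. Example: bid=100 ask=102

Answer: bid=99 ask=-
bid=103 ask=-
bid=99 ask=-
bid=99 ask=-
bid=99 ask=103
bid=99 ask=103
bid=104 ask=-
bid=104 ask=-

Derivation:
After op 1 [order #1] limit_buy(price=99, qty=6): fills=none; bids=[#1:6@99] asks=[-]
After op 2 [order #2] limit_buy(price=103, qty=1): fills=none; bids=[#2:1@103 #1:6@99] asks=[-]
After op 3 [order #3] limit_sell(price=96, qty=2): fills=#2x#3:1@103 #1x#3:1@99; bids=[#1:5@99] asks=[-]
After op 4 [order #4] market_buy(qty=6): fills=none; bids=[#1:5@99] asks=[-]
After op 5 [order #5] limit_sell(price=103, qty=5): fills=none; bids=[#1:5@99] asks=[#5:5@103]
After op 6 [order #6] limit_buy(price=103, qty=1): fills=#6x#5:1@103; bids=[#1:5@99] asks=[#5:4@103]
After op 7 [order #7] limit_buy(price=104, qty=5): fills=#7x#5:4@103; bids=[#7:1@104 #1:5@99] asks=[-]
After op 8 [order #8] limit_buy(price=98, qty=7): fills=none; bids=[#7:1@104 #1:5@99 #8:7@98] asks=[-]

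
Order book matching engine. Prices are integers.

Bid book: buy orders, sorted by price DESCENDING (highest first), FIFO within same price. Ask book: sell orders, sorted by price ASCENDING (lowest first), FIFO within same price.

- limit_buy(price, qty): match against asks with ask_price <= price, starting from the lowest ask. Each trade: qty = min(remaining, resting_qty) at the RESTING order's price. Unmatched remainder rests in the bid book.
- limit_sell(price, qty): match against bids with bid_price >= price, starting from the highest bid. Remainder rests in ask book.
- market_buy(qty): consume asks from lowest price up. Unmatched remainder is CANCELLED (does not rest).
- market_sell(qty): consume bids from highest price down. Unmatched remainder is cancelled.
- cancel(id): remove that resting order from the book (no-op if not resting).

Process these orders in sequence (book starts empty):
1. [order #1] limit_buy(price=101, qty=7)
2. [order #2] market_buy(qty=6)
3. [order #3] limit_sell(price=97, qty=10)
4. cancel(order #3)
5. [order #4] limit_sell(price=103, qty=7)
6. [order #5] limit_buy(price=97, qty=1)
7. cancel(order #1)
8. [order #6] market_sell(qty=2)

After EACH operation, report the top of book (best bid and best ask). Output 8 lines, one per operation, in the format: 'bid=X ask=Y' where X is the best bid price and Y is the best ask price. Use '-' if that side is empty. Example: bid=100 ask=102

After op 1 [order #1] limit_buy(price=101, qty=7): fills=none; bids=[#1:7@101] asks=[-]
After op 2 [order #2] market_buy(qty=6): fills=none; bids=[#1:7@101] asks=[-]
After op 3 [order #3] limit_sell(price=97, qty=10): fills=#1x#3:7@101; bids=[-] asks=[#3:3@97]
After op 4 cancel(order #3): fills=none; bids=[-] asks=[-]
After op 5 [order #4] limit_sell(price=103, qty=7): fills=none; bids=[-] asks=[#4:7@103]
After op 6 [order #5] limit_buy(price=97, qty=1): fills=none; bids=[#5:1@97] asks=[#4:7@103]
After op 7 cancel(order #1): fills=none; bids=[#5:1@97] asks=[#4:7@103]
After op 8 [order #6] market_sell(qty=2): fills=#5x#6:1@97; bids=[-] asks=[#4:7@103]

Answer: bid=101 ask=-
bid=101 ask=-
bid=- ask=97
bid=- ask=-
bid=- ask=103
bid=97 ask=103
bid=97 ask=103
bid=- ask=103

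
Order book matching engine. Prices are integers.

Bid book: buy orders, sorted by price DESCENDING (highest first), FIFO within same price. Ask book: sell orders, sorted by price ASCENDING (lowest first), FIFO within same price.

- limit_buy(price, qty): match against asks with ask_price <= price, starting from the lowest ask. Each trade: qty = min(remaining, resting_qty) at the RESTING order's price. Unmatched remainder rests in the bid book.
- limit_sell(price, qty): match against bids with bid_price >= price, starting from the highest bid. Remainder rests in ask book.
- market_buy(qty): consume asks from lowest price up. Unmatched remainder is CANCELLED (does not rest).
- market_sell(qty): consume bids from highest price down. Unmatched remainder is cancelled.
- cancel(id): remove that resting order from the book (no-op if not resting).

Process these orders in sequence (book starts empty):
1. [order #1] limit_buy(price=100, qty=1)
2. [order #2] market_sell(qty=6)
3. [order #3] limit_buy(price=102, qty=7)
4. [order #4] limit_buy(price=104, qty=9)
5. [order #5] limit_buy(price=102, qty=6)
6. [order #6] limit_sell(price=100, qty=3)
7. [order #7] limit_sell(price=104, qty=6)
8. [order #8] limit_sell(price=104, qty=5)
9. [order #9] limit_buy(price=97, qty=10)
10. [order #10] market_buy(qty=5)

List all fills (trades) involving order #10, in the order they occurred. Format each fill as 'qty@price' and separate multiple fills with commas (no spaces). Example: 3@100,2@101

After op 1 [order #1] limit_buy(price=100, qty=1): fills=none; bids=[#1:1@100] asks=[-]
After op 2 [order #2] market_sell(qty=6): fills=#1x#2:1@100; bids=[-] asks=[-]
After op 3 [order #3] limit_buy(price=102, qty=7): fills=none; bids=[#3:7@102] asks=[-]
After op 4 [order #4] limit_buy(price=104, qty=9): fills=none; bids=[#4:9@104 #3:7@102] asks=[-]
After op 5 [order #5] limit_buy(price=102, qty=6): fills=none; bids=[#4:9@104 #3:7@102 #5:6@102] asks=[-]
After op 6 [order #6] limit_sell(price=100, qty=3): fills=#4x#6:3@104; bids=[#4:6@104 #3:7@102 #5:6@102] asks=[-]
After op 7 [order #7] limit_sell(price=104, qty=6): fills=#4x#7:6@104; bids=[#3:7@102 #5:6@102] asks=[-]
After op 8 [order #8] limit_sell(price=104, qty=5): fills=none; bids=[#3:7@102 #5:6@102] asks=[#8:5@104]
After op 9 [order #9] limit_buy(price=97, qty=10): fills=none; bids=[#3:7@102 #5:6@102 #9:10@97] asks=[#8:5@104]
After op 10 [order #10] market_buy(qty=5): fills=#10x#8:5@104; bids=[#3:7@102 #5:6@102 #9:10@97] asks=[-]

Answer: 5@104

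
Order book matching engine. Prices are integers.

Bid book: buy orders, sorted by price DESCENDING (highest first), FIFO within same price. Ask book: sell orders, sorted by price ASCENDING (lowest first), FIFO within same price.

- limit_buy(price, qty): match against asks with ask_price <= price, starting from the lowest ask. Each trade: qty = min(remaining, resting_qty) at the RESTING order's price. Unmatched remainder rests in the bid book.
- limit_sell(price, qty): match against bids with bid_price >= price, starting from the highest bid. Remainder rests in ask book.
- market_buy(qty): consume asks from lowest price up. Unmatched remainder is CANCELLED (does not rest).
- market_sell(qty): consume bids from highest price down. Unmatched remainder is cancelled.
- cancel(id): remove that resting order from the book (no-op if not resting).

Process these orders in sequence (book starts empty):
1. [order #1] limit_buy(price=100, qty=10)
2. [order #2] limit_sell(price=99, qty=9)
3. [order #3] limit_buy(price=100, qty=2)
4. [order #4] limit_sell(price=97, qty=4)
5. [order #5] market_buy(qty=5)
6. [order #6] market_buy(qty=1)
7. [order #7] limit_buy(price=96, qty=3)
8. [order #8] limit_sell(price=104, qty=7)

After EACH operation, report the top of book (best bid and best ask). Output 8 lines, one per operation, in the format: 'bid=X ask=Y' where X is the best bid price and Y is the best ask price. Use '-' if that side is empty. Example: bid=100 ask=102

Answer: bid=100 ask=-
bid=100 ask=-
bid=100 ask=-
bid=- ask=97
bid=- ask=-
bid=- ask=-
bid=96 ask=-
bid=96 ask=104

Derivation:
After op 1 [order #1] limit_buy(price=100, qty=10): fills=none; bids=[#1:10@100] asks=[-]
After op 2 [order #2] limit_sell(price=99, qty=9): fills=#1x#2:9@100; bids=[#1:1@100] asks=[-]
After op 3 [order #3] limit_buy(price=100, qty=2): fills=none; bids=[#1:1@100 #3:2@100] asks=[-]
After op 4 [order #4] limit_sell(price=97, qty=4): fills=#1x#4:1@100 #3x#4:2@100; bids=[-] asks=[#4:1@97]
After op 5 [order #5] market_buy(qty=5): fills=#5x#4:1@97; bids=[-] asks=[-]
After op 6 [order #6] market_buy(qty=1): fills=none; bids=[-] asks=[-]
After op 7 [order #7] limit_buy(price=96, qty=3): fills=none; bids=[#7:3@96] asks=[-]
After op 8 [order #8] limit_sell(price=104, qty=7): fills=none; bids=[#7:3@96] asks=[#8:7@104]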